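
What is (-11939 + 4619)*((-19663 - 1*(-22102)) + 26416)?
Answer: -211218600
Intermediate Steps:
(-11939 + 4619)*((-19663 - 1*(-22102)) + 26416) = -7320*((-19663 + 22102) + 26416) = -7320*(2439 + 26416) = -7320*28855 = -211218600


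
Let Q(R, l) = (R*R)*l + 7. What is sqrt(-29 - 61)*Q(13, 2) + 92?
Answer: 92 + 1035*I*sqrt(10) ≈ 92.0 + 3273.0*I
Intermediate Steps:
Q(R, l) = 7 + l*R**2 (Q(R, l) = R**2*l + 7 = l*R**2 + 7 = 7 + l*R**2)
sqrt(-29 - 61)*Q(13, 2) + 92 = sqrt(-29 - 61)*(7 + 2*13**2) + 92 = sqrt(-90)*(7 + 2*169) + 92 = (3*I*sqrt(10))*(7 + 338) + 92 = (3*I*sqrt(10))*345 + 92 = 1035*I*sqrt(10) + 92 = 92 + 1035*I*sqrt(10)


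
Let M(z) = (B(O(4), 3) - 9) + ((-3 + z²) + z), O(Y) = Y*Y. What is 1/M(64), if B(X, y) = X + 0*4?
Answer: 1/4164 ≈ 0.00024015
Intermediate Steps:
O(Y) = Y²
B(X, y) = X (B(X, y) = X + 0 = X)
M(z) = 4 + z + z² (M(z) = (4² - 9) + ((-3 + z²) + z) = (16 - 9) + (-3 + z + z²) = 7 + (-3 + z + z²) = 4 + z + z²)
1/M(64) = 1/(4 + 64 + 64²) = 1/(4 + 64 + 4096) = 1/4164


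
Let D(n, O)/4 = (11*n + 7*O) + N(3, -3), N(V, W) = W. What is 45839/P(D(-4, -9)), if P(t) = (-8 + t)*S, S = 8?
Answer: -45839/3584 ≈ -12.790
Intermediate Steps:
D(n, O) = -12 + 28*O + 44*n (D(n, O) = 4*((11*n + 7*O) - 3) = 4*((7*O + 11*n) - 3) = 4*(-3 + 7*O + 11*n) = -12 + 28*O + 44*n)
P(t) = -64 + 8*t (P(t) = (-8 + t)*8 = -64 + 8*t)
45839/P(D(-4, -9)) = 45839/(-64 + 8*(-12 + 28*(-9) + 44*(-4))) = 45839/(-64 + 8*(-12 - 252 - 176)) = 45839/(-64 + 8*(-440)) = 45839/(-64 - 3520) = 45839/(-3584) = 45839*(-1/3584) = -45839/3584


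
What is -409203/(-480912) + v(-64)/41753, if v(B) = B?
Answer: 132206779/155655184 ≈ 0.84936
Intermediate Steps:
-409203/(-480912) + v(-64)/41753 = -409203/(-480912) - 64/41753 = -409203*(-1/480912) - 64*1/41753 = 136401/160304 - 64/41753 = 132206779/155655184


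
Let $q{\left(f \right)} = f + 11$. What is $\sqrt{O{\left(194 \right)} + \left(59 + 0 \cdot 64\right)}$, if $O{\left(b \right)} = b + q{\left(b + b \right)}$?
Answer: $2 \sqrt{163} \approx 25.534$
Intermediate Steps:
$q{\left(f \right)} = 11 + f$
$O{\left(b \right)} = 11 + 3 b$ ($O{\left(b \right)} = b + \left(11 + \left(b + b\right)\right) = b + \left(11 + 2 b\right) = 11 + 3 b$)
$\sqrt{O{\left(194 \right)} + \left(59 + 0 \cdot 64\right)} = \sqrt{\left(11 + 3 \cdot 194\right) + \left(59 + 0 \cdot 64\right)} = \sqrt{\left(11 + 582\right) + \left(59 + 0\right)} = \sqrt{593 + 59} = \sqrt{652} = 2 \sqrt{163}$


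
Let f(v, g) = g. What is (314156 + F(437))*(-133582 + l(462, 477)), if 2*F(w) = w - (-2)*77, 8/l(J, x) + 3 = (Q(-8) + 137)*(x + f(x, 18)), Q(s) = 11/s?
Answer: -22558859604550027/537051 ≈ -4.2005e+10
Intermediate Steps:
l(J, x) = 8/(9753/4 + 1085*x/8) (l(J, x) = 8/(-3 + (11/(-8) + 137)*(x + 18)) = 8/(-3 + (11*(-⅛) + 137)*(18 + x)) = 8/(-3 + (-11/8 + 137)*(18 + x)) = 8/(-3 + 1085*(18 + x)/8) = 8/(-3 + (9765/4 + 1085*x/8)) = 8/(9753/4 + 1085*x/8))
F(w) = 77 + w/2 (F(w) = (w - (-2)*77)/2 = (w - 1*(-154))/2 = (w + 154)/2 = (154 + w)/2 = 77 + w/2)
(314156 + F(437))*(-133582 + l(462, 477)) = (314156 + (77 + (½)*437))*(-133582 + 64/(19506 + 1085*477)) = (314156 + (77 + 437/2))*(-133582 + 64/(19506 + 517545)) = (314156 + 591/2)*(-133582 + 64/537051) = 628903*(-133582 + 64*(1/537051))/2 = 628903*(-133582 + 64/537051)/2 = (628903/2)*(-71740346618/537051) = -22558859604550027/537051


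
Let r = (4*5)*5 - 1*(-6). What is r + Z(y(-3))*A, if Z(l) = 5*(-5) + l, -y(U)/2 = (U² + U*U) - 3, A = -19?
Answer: 1151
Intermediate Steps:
r = 106 (r = 20*5 + 6 = 100 + 6 = 106)
y(U) = 6 - 4*U² (y(U) = -2*((U² + U*U) - 3) = -2*((U² + U²) - 3) = -2*(2*U² - 3) = -2*(-3 + 2*U²) = 6 - 4*U²)
Z(l) = -25 + l
r + Z(y(-3))*A = 106 + (-25 + (6 - 4*(-3)²))*(-19) = 106 + (-25 + (6 - 4*9))*(-19) = 106 + (-25 + (6 - 36))*(-19) = 106 + (-25 - 30)*(-19) = 106 - 55*(-19) = 106 + 1045 = 1151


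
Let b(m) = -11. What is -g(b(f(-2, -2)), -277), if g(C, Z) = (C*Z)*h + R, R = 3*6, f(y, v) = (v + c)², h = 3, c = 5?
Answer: -9159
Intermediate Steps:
f(y, v) = (5 + v)² (f(y, v) = (v + 5)² = (5 + v)²)
R = 18
g(C, Z) = 18 + 3*C*Z (g(C, Z) = (C*Z)*3 + 18 = 3*C*Z + 18 = 18 + 3*C*Z)
-g(b(f(-2, -2)), -277) = -(18 + 3*(-11)*(-277)) = -(18 + 9141) = -1*9159 = -9159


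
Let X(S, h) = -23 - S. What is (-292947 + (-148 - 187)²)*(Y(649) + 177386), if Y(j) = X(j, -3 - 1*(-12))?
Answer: -31936107508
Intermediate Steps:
Y(j) = -23 - j
(-292947 + (-148 - 187)²)*(Y(649) + 177386) = (-292947 + (-148 - 187)²)*((-23 - 1*649) + 177386) = (-292947 + (-335)²)*((-23 - 649) + 177386) = (-292947 + 112225)*(-672 + 177386) = -180722*176714 = -31936107508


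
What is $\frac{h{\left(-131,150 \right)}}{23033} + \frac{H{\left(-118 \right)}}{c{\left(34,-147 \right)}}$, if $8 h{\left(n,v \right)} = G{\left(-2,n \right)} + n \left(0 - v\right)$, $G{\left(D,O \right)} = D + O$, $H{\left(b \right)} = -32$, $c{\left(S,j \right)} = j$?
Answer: $\frac{8765447}{27086808} \approx 0.32361$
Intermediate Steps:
$h{\left(n,v \right)} = - \frac{1}{4} + \frac{n}{8} - \frac{n v}{8}$ ($h{\left(n,v \right)} = \frac{\left(-2 + n\right) + n \left(0 - v\right)}{8} = \frac{\left(-2 + n\right) + n \left(- v\right)}{8} = \frac{\left(-2 + n\right) - n v}{8} = \frac{-2 + n - n v}{8} = - \frac{1}{4} + \frac{n}{8} - \frac{n v}{8}$)
$\frac{h{\left(-131,150 \right)}}{23033} + \frac{H{\left(-118 \right)}}{c{\left(34,-147 \right)}} = \frac{- \frac{1}{4} + \frac{1}{8} \left(-131\right) - \left(- \frac{131}{8}\right) 150}{23033} - \frac{32}{-147} = \left(- \frac{1}{4} - \frac{131}{8} + \frac{9825}{4}\right) \frac{1}{23033} - - \frac{32}{147} = \frac{19517}{8} \cdot \frac{1}{23033} + \frac{32}{147} = \frac{19517}{184264} + \frac{32}{147} = \frac{8765447}{27086808}$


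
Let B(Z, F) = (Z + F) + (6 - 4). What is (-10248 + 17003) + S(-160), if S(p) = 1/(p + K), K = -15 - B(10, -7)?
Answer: 1215899/180 ≈ 6755.0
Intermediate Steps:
B(Z, F) = 2 + F + Z (B(Z, F) = (F + Z) + 2 = 2 + F + Z)
K = -20 (K = -15 - (2 - 7 + 10) = -15 - 1*5 = -15 - 5 = -20)
S(p) = 1/(-20 + p) (S(p) = 1/(p - 20) = 1/(-20 + p))
(-10248 + 17003) + S(-160) = (-10248 + 17003) + 1/(-20 - 160) = 6755 + 1/(-180) = 6755 - 1/180 = 1215899/180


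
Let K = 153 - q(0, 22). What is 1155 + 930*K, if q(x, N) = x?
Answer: 143445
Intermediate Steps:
K = 153 (K = 153 - 1*0 = 153 + 0 = 153)
1155 + 930*K = 1155 + 930*153 = 1155 + 142290 = 143445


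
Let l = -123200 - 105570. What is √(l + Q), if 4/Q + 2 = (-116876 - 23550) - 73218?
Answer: 12*I*√18128677411729/106823 ≈ 478.3*I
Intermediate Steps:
l = -228770
Q = -2/106823 (Q = 4/(-2 + ((-116876 - 23550) - 73218)) = 4/(-2 + (-140426 - 73218)) = 4/(-2 - 213644) = 4/(-213646) = 4*(-1/213646) = -2/106823 ≈ -1.8723e-5)
√(l + Q) = √(-228770 - 2/106823) = √(-24437897712/106823) = 12*I*√18128677411729/106823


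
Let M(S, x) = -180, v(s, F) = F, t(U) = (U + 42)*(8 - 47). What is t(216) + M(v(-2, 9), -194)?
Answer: -10242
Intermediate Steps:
t(U) = -1638 - 39*U (t(U) = (42 + U)*(-39) = -1638 - 39*U)
t(216) + M(v(-2, 9), -194) = (-1638 - 39*216) - 180 = (-1638 - 8424) - 180 = -10062 - 180 = -10242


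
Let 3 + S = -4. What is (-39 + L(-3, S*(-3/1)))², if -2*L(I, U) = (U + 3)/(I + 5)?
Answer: 2025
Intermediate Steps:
S = -7 (S = -3 - 4 = -7)
L(I, U) = -(3 + U)/(2*(5 + I)) (L(I, U) = -(U + 3)/(2*(I + 5)) = -(3 + U)/(2*(5 + I)))
(-39 + L(-3, S*(-3/1)))² = (-39 + (-3 - (-7)*(-3/1))/(2*(5 - 3)))² = (-39 + (½)*(-3 - (-7)*(-3*1))/2)² = (-39 + (½)*(½)*(-3 - (-7)*(-3)))² = (-39 + (½)*(½)*(-3 - 1*21))² = (-39 + (½)*(½)*(-3 - 21))² = (-39 + (½)*(½)*(-24))² = (-39 - 6)² = (-45)² = 2025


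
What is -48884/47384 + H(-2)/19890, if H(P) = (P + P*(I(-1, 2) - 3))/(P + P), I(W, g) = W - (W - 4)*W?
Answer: -121561537/117808470 ≈ -1.0319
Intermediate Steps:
I(W, g) = W - W*(-4 + W) (I(W, g) = W - (-4 + W)*W = W - W*(-4 + W))
H(P) = -4 (H(P) = (P + P*(-(5 - 1*(-1)) - 3))/(P + P) = (P + P*(-(5 + 1) - 3))/((2*P)) = (P + P*(-1*6 - 3))*(1/(2*P)) = (P + P*(-6 - 3))*(1/(2*P)) = (P + P*(-9))*(1/(2*P)) = (P - 9*P)*(1/(2*P)) = (-8*P)*(1/(2*P)) = -4)
-48884/47384 + H(-2)/19890 = -48884/47384 - 4/19890 = -48884*1/47384 - 4*1/19890 = -12221/11846 - 2/9945 = -121561537/117808470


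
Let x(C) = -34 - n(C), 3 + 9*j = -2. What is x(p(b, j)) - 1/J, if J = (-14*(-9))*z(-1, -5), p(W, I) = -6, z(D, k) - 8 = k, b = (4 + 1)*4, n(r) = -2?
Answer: -12097/378 ≈ -32.003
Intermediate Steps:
j = -5/9 (j = -⅓ + (⅑)*(-2) = -⅓ - 2/9 = -5/9 ≈ -0.55556)
b = 20 (b = 5*4 = 20)
z(D, k) = 8 + k
x(C) = -32 (x(C) = -34 - 1*(-2) = -34 + 2 = -32)
J = 378 (J = (-14*(-9))*(8 - 5) = 126*3 = 378)
x(p(b, j)) - 1/J = -32 - 1/378 = -12097/378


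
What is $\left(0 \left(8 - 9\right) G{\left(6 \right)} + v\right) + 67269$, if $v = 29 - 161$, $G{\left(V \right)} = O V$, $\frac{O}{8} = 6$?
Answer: $67137$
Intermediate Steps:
$O = 48$ ($O = 8 \cdot 6 = 48$)
$G{\left(V \right)} = 48 V$
$v = -132$
$\left(0 \left(8 - 9\right) G{\left(6 \right)} + v\right) + 67269 = \left(0 \left(8 - 9\right) 48 \cdot 6 - 132\right) + 67269 = \left(0 \left(-1\right) 288 - 132\right) + 67269 = \left(0 \cdot 288 - 132\right) + 67269 = \left(0 - 132\right) + 67269 = -132 + 67269 = 67137$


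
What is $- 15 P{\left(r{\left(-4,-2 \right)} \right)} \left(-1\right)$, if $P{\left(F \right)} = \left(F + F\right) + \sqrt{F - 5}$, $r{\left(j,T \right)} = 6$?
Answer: $195$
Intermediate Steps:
$P{\left(F \right)} = \sqrt{-5 + F} + 2 F$ ($P{\left(F \right)} = 2 F + \sqrt{-5 + F} = \sqrt{-5 + F} + 2 F$)
$- 15 P{\left(r{\left(-4,-2 \right)} \right)} \left(-1\right) = - 15 \left(\sqrt{-5 + 6} + 2 \cdot 6\right) \left(-1\right) = - 15 \left(\sqrt{1} + 12\right) \left(-1\right) = - 15 \left(1 + 12\right) \left(-1\right) = \left(-15\right) 13 \left(-1\right) = \left(-195\right) \left(-1\right) = 195$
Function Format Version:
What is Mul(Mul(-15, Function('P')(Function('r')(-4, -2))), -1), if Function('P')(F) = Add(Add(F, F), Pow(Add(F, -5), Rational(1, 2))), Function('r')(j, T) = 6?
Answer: 195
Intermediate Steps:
Function('P')(F) = Add(Pow(Add(-5, F), Rational(1, 2)), Mul(2, F)) (Function('P')(F) = Add(Mul(2, F), Pow(Add(-5, F), Rational(1, 2))) = Add(Pow(Add(-5, F), Rational(1, 2)), Mul(2, F)))
Mul(Mul(-15, Function('P')(Function('r')(-4, -2))), -1) = Mul(Mul(-15, Add(Pow(Add(-5, 6), Rational(1, 2)), Mul(2, 6))), -1) = Mul(Mul(-15, Add(Pow(1, Rational(1, 2)), 12)), -1) = Mul(Mul(-15, Add(1, 12)), -1) = Mul(Mul(-15, 13), -1) = Mul(-195, -1) = 195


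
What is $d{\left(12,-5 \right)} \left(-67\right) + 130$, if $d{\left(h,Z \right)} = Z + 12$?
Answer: $-339$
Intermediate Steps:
$d{\left(h,Z \right)} = 12 + Z$
$d{\left(12,-5 \right)} \left(-67\right) + 130 = \left(12 - 5\right) \left(-67\right) + 130 = 7 \left(-67\right) + 130 = -469 + 130 = -339$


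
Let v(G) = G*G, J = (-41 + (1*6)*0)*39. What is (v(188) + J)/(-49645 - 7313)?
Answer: -33745/56958 ≈ -0.59245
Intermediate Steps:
J = -1599 (J = (-41 + 6*0)*39 = (-41 + 0)*39 = -41*39 = -1599)
v(G) = G²
(v(188) + J)/(-49645 - 7313) = (188² - 1599)/(-49645 - 7313) = (35344 - 1599)/(-56958) = 33745*(-1/56958) = -33745/56958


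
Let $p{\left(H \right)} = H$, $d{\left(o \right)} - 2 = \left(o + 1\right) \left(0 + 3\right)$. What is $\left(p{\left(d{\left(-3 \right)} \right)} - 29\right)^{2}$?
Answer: $1089$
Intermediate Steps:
$d{\left(o \right)} = 5 + 3 o$ ($d{\left(o \right)} = 2 + \left(o + 1\right) \left(0 + 3\right) = 2 + \left(1 + o\right) 3 = 2 + \left(3 + 3 o\right) = 5 + 3 o$)
$\left(p{\left(d{\left(-3 \right)} \right)} - 29\right)^{2} = \left(\left(5 + 3 \left(-3\right)\right) - 29\right)^{2} = \left(\left(5 - 9\right) - 29\right)^{2} = \left(-4 - 29\right)^{2} = \left(-33\right)^{2} = 1089$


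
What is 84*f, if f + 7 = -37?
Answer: -3696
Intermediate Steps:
f = -44 (f = -7 - 37 = -44)
84*f = 84*(-44) = -3696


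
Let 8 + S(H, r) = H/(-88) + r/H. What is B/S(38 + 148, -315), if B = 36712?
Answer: -50075168/16105 ≈ -3109.3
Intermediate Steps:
S(H, r) = -8 - H/88 + r/H (S(H, r) = -8 + (H/(-88) + r/H) = -8 + (H*(-1/88) + r/H) = -8 + (-H/88 + r/H) = -8 - H/88 + r/H)
B/S(38 + 148, -315) = 36712/(-8 - (38 + 148)/88 - 315/(38 + 148)) = 36712/(-8 - 1/88*186 - 315/186) = 36712/(-8 - 93/44 - 315*1/186) = 36712/(-8 - 93/44 - 105/62) = 36712/(-16105/1364) = 36712*(-1364/16105) = -50075168/16105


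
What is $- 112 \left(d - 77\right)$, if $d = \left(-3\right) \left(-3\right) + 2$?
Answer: $7392$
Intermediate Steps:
$d = 11$ ($d = 9 + 2 = 11$)
$- 112 \left(d - 77\right) = - 112 \left(11 - 77\right) = \left(-112\right) \left(-66\right) = 7392$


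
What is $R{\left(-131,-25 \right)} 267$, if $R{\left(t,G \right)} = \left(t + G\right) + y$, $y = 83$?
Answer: $-19491$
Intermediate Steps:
$R{\left(t,G \right)} = 83 + G + t$ ($R{\left(t,G \right)} = \left(t + G\right) + 83 = \left(G + t\right) + 83 = 83 + G + t$)
$R{\left(-131,-25 \right)} 267 = \left(83 - 25 - 131\right) 267 = \left(-73\right) 267 = -19491$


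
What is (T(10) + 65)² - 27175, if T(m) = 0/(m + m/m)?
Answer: -22950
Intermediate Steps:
T(m) = 0 (T(m) = 0/(m + 1) = 0/(1 + m) = 0)
(T(10) + 65)² - 27175 = (0 + 65)² - 27175 = 65² - 27175 = 4225 - 27175 = -22950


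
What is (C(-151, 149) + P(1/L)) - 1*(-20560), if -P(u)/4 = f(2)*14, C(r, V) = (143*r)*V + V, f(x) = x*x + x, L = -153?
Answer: -3196984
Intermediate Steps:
f(x) = x + x² (f(x) = x² + x = x + x²)
C(r, V) = V + 143*V*r (C(r, V) = 143*V*r + V = V + 143*V*r)
P(u) = -336 (P(u) = -4*2*(1 + 2)*14 = -4*2*3*14 = -24*14 = -4*84 = -336)
(C(-151, 149) + P(1/L)) - 1*(-20560) = (149*(1 + 143*(-151)) - 336) - 1*(-20560) = (149*(1 - 21593) - 336) + 20560 = (149*(-21592) - 336) + 20560 = (-3217208 - 336) + 20560 = -3217544 + 20560 = -3196984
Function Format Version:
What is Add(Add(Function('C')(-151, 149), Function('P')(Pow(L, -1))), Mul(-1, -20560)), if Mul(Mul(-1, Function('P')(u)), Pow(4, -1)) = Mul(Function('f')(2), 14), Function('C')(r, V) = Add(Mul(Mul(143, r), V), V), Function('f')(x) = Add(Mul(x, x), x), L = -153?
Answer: -3196984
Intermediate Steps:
Function('f')(x) = Add(x, Pow(x, 2)) (Function('f')(x) = Add(Pow(x, 2), x) = Add(x, Pow(x, 2)))
Function('C')(r, V) = Add(V, Mul(143, V, r)) (Function('C')(r, V) = Add(Mul(143, V, r), V) = Add(V, Mul(143, V, r)))
Function('P')(u) = -336 (Function('P')(u) = Mul(-4, Mul(Mul(2, Add(1, 2)), 14)) = Mul(-4, Mul(Mul(2, 3), 14)) = Mul(-4, Mul(6, 14)) = Mul(-4, 84) = -336)
Add(Add(Function('C')(-151, 149), Function('P')(Pow(L, -1))), Mul(-1, -20560)) = Add(Add(Mul(149, Add(1, Mul(143, -151))), -336), Mul(-1, -20560)) = Add(Add(Mul(149, Add(1, -21593)), -336), 20560) = Add(Add(Mul(149, -21592), -336), 20560) = Add(Add(-3217208, -336), 20560) = Add(-3217544, 20560) = -3196984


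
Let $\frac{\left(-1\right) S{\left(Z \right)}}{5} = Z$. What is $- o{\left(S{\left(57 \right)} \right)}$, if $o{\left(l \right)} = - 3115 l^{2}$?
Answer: $253015875$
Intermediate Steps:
$S{\left(Z \right)} = - 5 Z$
$- o{\left(S{\left(57 \right)} \right)} = - \left(-3115\right) \left(\left(-5\right) 57\right)^{2} = - \left(-3115\right) \left(-285\right)^{2} = - \left(-3115\right) 81225 = \left(-1\right) \left(-253015875\right) = 253015875$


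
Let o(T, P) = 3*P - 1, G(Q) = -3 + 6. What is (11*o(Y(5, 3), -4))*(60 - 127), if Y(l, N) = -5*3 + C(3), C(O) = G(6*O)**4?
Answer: 9581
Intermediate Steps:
G(Q) = 3
C(O) = 81 (C(O) = 3**4 = 81)
Y(l, N) = 66 (Y(l, N) = -5*3 + 81 = -15 + 81 = 66)
o(T, P) = -1 + 3*P
(11*o(Y(5, 3), -4))*(60 - 127) = (11*(-1 + 3*(-4)))*(60 - 127) = (11*(-1 - 12))*(-67) = (11*(-13))*(-67) = -143*(-67) = 9581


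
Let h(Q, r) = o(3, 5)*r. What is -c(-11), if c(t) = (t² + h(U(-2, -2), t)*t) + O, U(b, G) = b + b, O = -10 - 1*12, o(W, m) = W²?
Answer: -1188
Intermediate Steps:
O = -22 (O = -10 - 12 = -22)
U(b, G) = 2*b
h(Q, r) = 9*r (h(Q, r) = 3²*r = 9*r)
c(t) = -22 + 10*t² (c(t) = (t² + (9*t)*t) - 22 = (t² + 9*t²) - 22 = 10*t² - 22 = -22 + 10*t²)
-c(-11) = -(-22 + 10*(-11)²) = -(-22 + 10*121) = -(-22 + 1210) = -1*1188 = -1188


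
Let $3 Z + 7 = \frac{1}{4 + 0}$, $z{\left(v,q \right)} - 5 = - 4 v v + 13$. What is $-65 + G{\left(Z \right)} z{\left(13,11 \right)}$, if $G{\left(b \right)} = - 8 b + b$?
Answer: $- \frac{20857}{2} \approx -10429.0$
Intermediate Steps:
$z{\left(v,q \right)} = 18 - 4 v^{2}$ ($z{\left(v,q \right)} = 5 + \left(- 4 v v + 13\right) = 5 - \left(-13 + 4 v^{2}\right) = 18 - 4 v^{2}$)
$Z = - \frac{9}{4}$ ($Z = - \frac{7}{3} + \frac{1}{3 \left(4 + 0\right)} = - \frac{7}{3} + \frac{1}{3 \cdot 4} = - \frac{7}{3} + \frac{1}{3} \cdot \frac{1}{4} = - \frac{7}{3} + \frac{1}{12} = - \frac{9}{4} \approx -2.25$)
$G{\left(b \right)} = - 7 b$
$-65 + G{\left(Z \right)} z{\left(13,11 \right)} = -65 + \left(-7\right) \left(- \frac{9}{4}\right) \left(18 - 4 \cdot 13^{2}\right) = -65 + \frac{63 \left(18 - 676\right)}{4} = -65 + \frac{63}{4} \left(-658\right) = -65 - \frac{20727}{2} = - \frac{20857}{2}$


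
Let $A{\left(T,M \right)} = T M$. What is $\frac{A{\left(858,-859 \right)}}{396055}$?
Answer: $- \frac{67002}{36005} \approx -1.8609$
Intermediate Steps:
$A{\left(T,M \right)} = M T$
$\frac{A{\left(858,-859 \right)}}{396055} = \frac{\left(-859\right) 858}{396055} = \left(-737022\right) \frac{1}{396055} = - \frac{67002}{36005}$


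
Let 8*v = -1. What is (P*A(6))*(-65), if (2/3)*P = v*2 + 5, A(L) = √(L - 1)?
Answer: -3705*√5/8 ≈ -1035.6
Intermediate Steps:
v = -⅛ (v = (⅛)*(-1) = -⅛ ≈ -0.12500)
A(L) = √(-1 + L)
P = 57/8 (P = 3*(-⅛*2 + 5)/2 = 3*(-¼ + 5)/2 = (3/2)*(19/4) = 57/8 ≈ 7.1250)
(P*A(6))*(-65) = (57*√(-1 + 6)/8)*(-65) = (57*√5/8)*(-65) = -3705*√5/8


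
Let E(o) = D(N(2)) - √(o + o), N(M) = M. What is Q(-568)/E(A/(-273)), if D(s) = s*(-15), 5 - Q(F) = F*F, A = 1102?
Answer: 1321124805/123952 - 322619*I*√150423/123952 ≈ 10658.0 - 1009.5*I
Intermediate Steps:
Q(F) = 5 - F² (Q(F) = 5 - F*F = 5 - F²)
D(s) = -15*s
E(o) = -30 - √2*√o (E(o) = -15*2 - √(o + o) = -30 - √(2*o) = -30 - √2*√o)
Q(-568)/E(A/(-273)) = (5 - 1*(-568)²)/(-30 - √2*√(1102/(-273))) = (5 - 1*322624)/(-30 - √2*√(1102*(-1/273))) = (5 - 322624)/(-30 - √2*√(-1102/273)) = -322619/(-30 - √2*I*√300846/273) = -322619/(-30 - 2*I*√150423/273)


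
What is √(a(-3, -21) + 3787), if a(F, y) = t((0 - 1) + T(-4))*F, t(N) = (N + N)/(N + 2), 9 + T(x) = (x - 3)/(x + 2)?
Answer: √34005/3 ≈ 61.468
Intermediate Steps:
T(x) = -9 + (-3 + x)/(2 + x) (T(x) = -9 + (x - 3)/(x + 2) = -9 + (-3 + x)/(2 + x))
t(N) = 2*N/(2 + N) (t(N) = (2*N)/(2 + N) = 2*N/(2 + N))
a(F, y) = 26*F/9 (a(F, y) = (2*((0 - 1) + (-21 - 8*(-4))/(2 - 4))/(2 + ((0 - 1) + (-21 - 8*(-4))/(2 - 4))))*F = (2*(-1 + (-21 + 32)/(-2))/(2 + (-1 + (-21 + 32)/(-2))))*F = (2*(-1 - ½*11)/(2 + (-1 - ½*11)))*F = (2*(-1 - 11/2)/(2 + (-1 - 11/2)))*F = (2*(-13/2)/(2 - 13/2))*F = (2*(-13/2)/(-9/2))*F = (2*(-13/2)*(-2/9))*F = 26*F/9)
√(a(-3, -21) + 3787) = √((26/9)*(-3) + 3787) = √(-26/3 + 3787) = √(11335/3) = √34005/3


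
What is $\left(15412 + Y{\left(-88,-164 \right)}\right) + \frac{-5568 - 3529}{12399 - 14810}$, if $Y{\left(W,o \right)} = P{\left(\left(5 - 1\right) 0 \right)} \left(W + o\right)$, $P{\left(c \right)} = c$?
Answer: $\frac{37167429}{2411} \approx 15416.0$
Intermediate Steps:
$Y{\left(W,o \right)} = 0$ ($Y{\left(W,o \right)} = \left(5 - 1\right) 0 \left(W + o\right) = 4 \cdot 0 \left(W + o\right) = 0 \left(W + o\right) = 0$)
$\left(15412 + Y{\left(-88,-164 \right)}\right) + \frac{-5568 - 3529}{12399 - 14810} = \left(15412 + 0\right) + \frac{-5568 - 3529}{12399 - 14810} = 15412 - \frac{9097}{-2411} = 15412 - - \frac{9097}{2411} = 15412 + \frac{9097}{2411} = \frac{37167429}{2411}$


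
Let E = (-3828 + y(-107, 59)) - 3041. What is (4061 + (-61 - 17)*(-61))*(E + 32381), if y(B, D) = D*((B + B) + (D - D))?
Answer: 113641634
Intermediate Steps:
y(B, D) = 2*B*D (y(B, D) = D*(2*B + 0) = D*(2*B) = 2*B*D)
E = -19495 (E = (-3828 + 2*(-107)*59) - 3041 = (-3828 - 12626) - 3041 = -16454 - 3041 = -19495)
(4061 + (-61 - 17)*(-61))*(E + 32381) = (4061 + (-61 - 17)*(-61))*(-19495 + 32381) = (4061 - 78*(-61))*12886 = (4061 + 4758)*12886 = 8819*12886 = 113641634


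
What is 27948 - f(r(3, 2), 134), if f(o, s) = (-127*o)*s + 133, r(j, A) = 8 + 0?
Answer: 163959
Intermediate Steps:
r(j, A) = 8
f(o, s) = 133 - 127*o*s (f(o, s) = -127*o*s + 133 = 133 - 127*o*s)
27948 - f(r(3, 2), 134) = 27948 - (133 - 127*8*134) = 27948 - (133 - 136144) = 27948 - 1*(-136011) = 27948 + 136011 = 163959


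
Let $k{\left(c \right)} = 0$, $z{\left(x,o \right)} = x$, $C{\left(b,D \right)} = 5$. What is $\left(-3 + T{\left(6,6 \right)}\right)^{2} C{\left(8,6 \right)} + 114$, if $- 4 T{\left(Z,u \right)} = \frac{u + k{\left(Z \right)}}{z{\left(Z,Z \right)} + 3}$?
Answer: $\frac{5909}{36} \approx 164.14$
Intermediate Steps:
$T{\left(Z,u \right)} = - \frac{u}{4 \left(3 + Z\right)}$ ($T{\left(Z,u \right)} = - \frac{\left(u + 0\right) \frac{1}{Z + 3}}{4} = - \frac{u \frac{1}{3 + Z}}{4} = - \frac{u}{4 \left(3 + Z\right)}$)
$\left(-3 + T{\left(6,6 \right)}\right)^{2} C{\left(8,6 \right)} + 114 = \left(-3 - \frac{6}{12 + 4 \cdot 6}\right)^{2} \cdot 5 + 114 = \left(-3 - \frac{6}{12 + 24}\right)^{2} \cdot 5 + 114 = \left(-3 - \frac{6}{36}\right)^{2} \cdot 5 + 114 = \left(-3 - 6 \cdot \frac{1}{36}\right)^{2} \cdot 5 + 114 = \left(-3 - \frac{1}{6}\right)^{2} \cdot 5 + 114 = \left(- \frac{19}{6}\right)^{2} \cdot 5 + 114 = \frac{361}{36} \cdot 5 + 114 = \frac{1805}{36} + 114 = \frac{5909}{36}$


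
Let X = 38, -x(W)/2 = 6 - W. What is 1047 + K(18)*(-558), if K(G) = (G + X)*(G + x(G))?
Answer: -1311369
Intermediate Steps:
x(W) = -12 + 2*W (x(W) = -2*(6 - W) = -12 + 2*W)
K(G) = (-12 + 3*G)*(38 + G) (K(G) = (G + 38)*(G + (-12 + 2*G)) = (38 + G)*(-12 + 3*G) = (-12 + 3*G)*(38 + G))
1047 + K(18)*(-558) = 1047 + (-456 + 3*18**2 + 102*18)*(-558) = 1047 + (-456 + 3*324 + 1836)*(-558) = 1047 + (-456 + 972 + 1836)*(-558) = 1047 + 2352*(-558) = 1047 - 1312416 = -1311369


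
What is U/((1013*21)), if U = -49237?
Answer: -49237/21273 ≈ -2.3145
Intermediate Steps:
U/((1013*21)) = -49237/(1013*21) = -49237/21273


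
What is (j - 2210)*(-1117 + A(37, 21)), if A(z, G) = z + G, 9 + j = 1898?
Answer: 339939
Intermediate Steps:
j = 1889 (j = -9 + 1898 = 1889)
A(z, G) = G + z
(j - 2210)*(-1117 + A(37, 21)) = (1889 - 2210)*(-1117 + (21 + 37)) = -321*(-1117 + 58) = -321*(-1059) = 339939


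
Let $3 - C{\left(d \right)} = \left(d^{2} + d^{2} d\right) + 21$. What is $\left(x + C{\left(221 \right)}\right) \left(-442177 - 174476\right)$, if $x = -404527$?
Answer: $6935648604291$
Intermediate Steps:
$C{\left(d \right)} = -18 - d^{2} - d^{3}$ ($C{\left(d \right)} = 3 - \left(\left(d^{2} + d^{2} d\right) + 21\right) = 3 - \left(\left(d^{2} + d^{3}\right) + 21\right) = 3 - \left(21 + d^{2} + d^{3}\right) = -18 - d^{2} - d^{3}$)
$\left(x + C{\left(221 \right)}\right) \left(-442177 - 174476\right) = \left(-404527 - 10842720\right) \left(-442177 - 174476\right) = \left(-404527 - 10842720\right) \left(-616653\right) = \left(-11247247\right) \left(-616653\right) = 6935648604291$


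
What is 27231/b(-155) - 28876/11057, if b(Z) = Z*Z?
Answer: -392652733/265644425 ≈ -1.4781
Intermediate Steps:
b(Z) = Z²
27231/b(-155) - 28876/11057 = 27231/((-155)²) - 28876/11057 = 27231/24025 - 28876*1/11057 = 27231*(1/24025) - 28876/11057 = 27231/24025 - 28876/11057 = -392652733/265644425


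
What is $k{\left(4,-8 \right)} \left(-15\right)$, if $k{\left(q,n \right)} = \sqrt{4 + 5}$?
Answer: $-45$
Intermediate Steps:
$k{\left(q,n \right)} = 3$ ($k{\left(q,n \right)} = \sqrt{9} = 3$)
$k{\left(4,-8 \right)} \left(-15\right) = 3 \left(-15\right) = -45$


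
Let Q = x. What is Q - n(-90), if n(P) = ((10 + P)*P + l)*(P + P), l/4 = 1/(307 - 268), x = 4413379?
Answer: 74222167/13 ≈ 5.7094e+6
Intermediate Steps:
l = 4/39 (l = 4/(307 - 268) = 4/39 ≈ 0.10256)
Q = 4413379
n(P) = 2*P*(4/39 + P*(10 + P)) (n(P) = ((10 + P)*P + 4/39)*(P + P) = (P*(10 + P) + 4/39)*(2*P) = (4/39 + P*(10 + P))*(2*P) = 2*P*(4/39 + P*(10 + P)))
Q - n(-90) = 4413379 - 2*(-90)*(4 + 39*(-90)² + 390*(-90))/39 = 4413379 - 2*(-90)*(4 + 39*8100 - 35100)/39 = 4413379 - 2*(-90)*(4 + 315900 - 35100)/39 = 4413379 - 2*(-90)*280804/39 = 4413379 - 1*(-16848240/13) = 4413379 + 16848240/13 = 74222167/13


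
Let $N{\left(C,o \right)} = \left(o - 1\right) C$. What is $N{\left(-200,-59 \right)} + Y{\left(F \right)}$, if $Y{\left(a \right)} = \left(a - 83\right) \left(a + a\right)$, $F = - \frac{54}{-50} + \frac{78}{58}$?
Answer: $\frac{6102105828}{525625} \approx 11609.0$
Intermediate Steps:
$N{\left(C,o \right)} = C \left(-1 + o\right)$ ($N{\left(C,o \right)} = \left(-1 + o\right) C = C \left(-1 + o\right)$)
$F = \frac{1758}{725}$ ($F = \left(-54\right) \left(- \frac{1}{50}\right) + 78 \cdot \frac{1}{58} = \frac{27}{25} + \frac{39}{29} = \frac{1758}{725} \approx 2.4248$)
$Y{\left(a \right)} = 2 a \left(-83 + a\right)$ ($Y{\left(a \right)} = \left(-83 + a\right) 2 a = 2 a \left(-83 + a\right)$)
$N{\left(-200,-59 \right)} + Y{\left(F \right)} = - 200 \left(-1 - 59\right) + 2 \cdot \frac{1758}{725} \left(-83 + \frac{1758}{725}\right) = \left(-200\right) \left(-60\right) + 2 \cdot \frac{1758}{725} \left(- \frac{58417}{725}\right) = 12000 - \frac{205394172}{525625} = \frac{6102105828}{525625}$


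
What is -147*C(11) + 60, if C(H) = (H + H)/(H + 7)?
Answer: -359/3 ≈ -119.67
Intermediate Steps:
C(H) = 2*H/(7 + H) (C(H) = (2*H)/(7 + H) = 2*H/(7 + H))
-147*C(11) + 60 = -294*11/(7 + 11) + 60 = -294*11/18 + 60 = -147*11/9 + 60 = -539/3 + 60 = -359/3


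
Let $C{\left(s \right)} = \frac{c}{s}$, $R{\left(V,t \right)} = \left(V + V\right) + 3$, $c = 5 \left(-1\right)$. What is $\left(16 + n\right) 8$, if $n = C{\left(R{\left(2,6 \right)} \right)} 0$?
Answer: $128$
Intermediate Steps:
$c = -5$
$R{\left(V,t \right)} = 3 + 2 V$ ($R{\left(V,t \right)} = 2 V + 3 = 3 + 2 V$)
$C{\left(s \right)} = - \frac{5}{s}$
$n = 0$ ($n = - \frac{5}{3 + 2 \cdot 2} \cdot 0 = - \frac{5}{3 + 4} \cdot 0 = - \frac{5}{7} \cdot 0 = \left(-5\right) \frac{1}{7} \cdot 0 = \left(- \frac{5}{7}\right) 0 = 0$)
$\left(16 + n\right) 8 = \left(16 + 0\right) 8 = 16 \cdot 8 = 128$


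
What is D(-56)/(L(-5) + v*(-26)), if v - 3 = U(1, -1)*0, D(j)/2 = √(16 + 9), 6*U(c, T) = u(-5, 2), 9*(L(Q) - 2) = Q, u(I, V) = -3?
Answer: -90/689 ≈ -0.13062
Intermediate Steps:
L(Q) = 2 + Q/9
U(c, T) = -½ (U(c, T) = (⅙)*(-3) = -½)
D(j) = 10 (D(j) = 2*√(16 + 9) = 2*√25 = 2*5 = 10)
v = 3 (v = 3 - ½*0 = 3 + 0 = 3)
D(-56)/(L(-5) + v*(-26)) = 10/((2 + (⅑)*(-5)) + 3*(-26)) = 10/((2 - 5/9) - 78) = 10/(13/9 - 78) = 10/(-689/9) = 10*(-9/689) = -90/689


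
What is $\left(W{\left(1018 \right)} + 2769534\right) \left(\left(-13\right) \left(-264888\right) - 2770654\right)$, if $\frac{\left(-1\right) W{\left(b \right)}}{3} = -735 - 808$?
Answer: $1866706541070$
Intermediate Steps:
$W{\left(b \right)} = 4629$ ($W{\left(b \right)} = - 3 \left(-735 - 808\right) = \left(-3\right) \left(-1543\right) = 4629$)
$\left(W{\left(1018 \right)} + 2769534\right) \left(\left(-13\right) \left(-264888\right) - 2770654\right) = \left(4629 + 2769534\right) \left(\left(-13\right) \left(-264888\right) - 2770654\right) = 2774163 \left(3443544 - 2770654\right) = 2774163 \cdot 672890 = 1866706541070$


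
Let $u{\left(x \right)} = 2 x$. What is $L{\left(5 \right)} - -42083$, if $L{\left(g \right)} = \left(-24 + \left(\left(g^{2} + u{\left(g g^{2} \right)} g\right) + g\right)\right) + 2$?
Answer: $43341$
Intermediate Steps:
$L{\left(g \right)} = -22 + g + g^{2} + 2 g^{4}$ ($L{\left(g \right)} = \left(-24 + \left(\left(g^{2} + 2 g g^{2} g\right) + g\right)\right) + 2 = \left(-24 + \left(\left(g^{2} + 2 g^{3} g\right) + g\right)\right) + 2 = \left(-24 + \left(\left(g^{2} + 2 g^{4}\right) + g\right)\right) + 2 = \left(-24 + \left(g + g^{2} + 2 g^{4}\right)\right) + 2 = \left(-24 + g + g^{2} + 2 g^{4}\right) + 2 = -22 + g + g^{2} + 2 g^{4}$)
$L{\left(5 \right)} - -42083 = \left(-22 + 5 + 5^{2} + 2 \cdot 5^{4}\right) - -42083 = \left(-22 + 5 + 25 + 2 \cdot 625\right) + 42083 = \left(-22 + 5 + 25 + 1250\right) + 42083 = 1258 + 42083 = 43341$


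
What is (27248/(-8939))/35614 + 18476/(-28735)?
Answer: -420191649084/653420653165 ≈ -0.64306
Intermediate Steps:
(27248/(-8939))/35614 + 18476/(-28735) = (27248*(-1/8939))*(1/35614) + 18476*(-1/28735) = -27248/8939*1/35614 - 18476/28735 = -13624/159176773 - 18476/28735 = -420191649084/653420653165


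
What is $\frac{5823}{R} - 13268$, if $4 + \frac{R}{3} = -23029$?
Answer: $- \frac{305603785}{23033} \approx -13268.0$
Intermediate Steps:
$R = -69099$ ($R = -12 + 3 \left(-23029\right) = -12 - 69087 = -69099$)
$\frac{5823}{R} - 13268 = \frac{5823}{-69099} - 13268 = 5823 \left(- \frac{1}{69099}\right) - 13268 = - \frac{1941}{23033} - 13268 = - \frac{305603785}{23033}$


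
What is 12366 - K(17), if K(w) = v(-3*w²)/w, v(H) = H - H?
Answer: 12366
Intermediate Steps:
v(H) = 0
K(w) = 0 (K(w) = 0/w = 0)
12366 - K(17) = 12366 - 1*0 = 12366 + 0 = 12366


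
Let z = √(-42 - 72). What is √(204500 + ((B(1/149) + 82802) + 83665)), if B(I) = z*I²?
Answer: √(8235838367 + I*√114)/149 ≈ 609.07 + 3.948e-7*I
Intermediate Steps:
z = I*√114 (z = √(-114) = I*√114 ≈ 10.677*I)
B(I) = I*√114*I² (B(I) = (I*√114)*I² = I*√114*I²)
√(204500 + ((B(1/149) + 82802) + 83665)) = √(204500 + ((I*√114*(1/149)² + 82802) + 83665)) = √(204500 + ((I*√114*(1/22201) + 82802) + 83665)) = √(204500 + ((I*√114/22201 + 82802) + 83665)) = √(204500 + ((82802 + I*√114/22201) + 83665)) = √(204500 + (166467 + I*√114/22201)) = √(370967 + I*√114/22201)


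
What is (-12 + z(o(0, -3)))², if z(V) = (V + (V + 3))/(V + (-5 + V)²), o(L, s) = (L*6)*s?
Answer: 88209/625 ≈ 141.13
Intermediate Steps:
o(L, s) = 6*L*s (o(L, s) = (6*L)*s = 6*L*s)
z(V) = (3 + 2*V)/(V + (-5 + V)²) (z(V) = (V + (3 + V))/(V + (-5 + V)²) = (3 + 2*V)/(V + (-5 + V)²))
(-12 + z(o(0, -3)))² = (-12 + (3 + 2*(6*0*(-3)))/(6*0*(-3) + (-5 + 6*0*(-3))²))² = (-12 + (3 + 2*0)/(0 + (-5 + 0)²))² = (-12 + (3 + 0)/(0 + (-5)²))² = (-12 + 3/(0 + 25))² = (-12 + 3/25)² = (-297/25)² = 88209/625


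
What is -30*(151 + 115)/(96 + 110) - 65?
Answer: -10685/103 ≈ -103.74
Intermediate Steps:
-30*(151 + 115)/(96 + 110) - 65 = -7980/206 - 65 = -30*133/103 - 65 = -3990/103 - 65 = -10685/103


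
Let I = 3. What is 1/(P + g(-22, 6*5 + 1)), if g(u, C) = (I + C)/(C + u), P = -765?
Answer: -9/6851 ≈ -0.0013137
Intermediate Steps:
g(u, C) = (3 + C)/(C + u)
1/(P + g(-22, 6*5 + 1)) = 1/(-765 + (3 + (6*5 + 1))/((6*5 + 1) - 22)) = 1/(-765 + (3 + (30 + 1))/((30 + 1) - 22)) = 1/(-765 + (3 + 31)/(31 - 22)) = 1/(-765 + 34/9) = 1/(-6851/9) = -9/6851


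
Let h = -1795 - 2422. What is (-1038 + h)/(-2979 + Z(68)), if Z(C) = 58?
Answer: 5255/2921 ≈ 1.7990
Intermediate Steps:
h = -4217
(-1038 + h)/(-2979 + Z(68)) = (-1038 - 4217)/(-2979 + 58) = -5255/(-2921) = -5255*(-1/2921) = 5255/2921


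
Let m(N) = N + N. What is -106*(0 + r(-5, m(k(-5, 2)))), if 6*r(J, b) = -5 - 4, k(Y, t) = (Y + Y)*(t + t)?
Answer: 159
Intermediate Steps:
k(Y, t) = 4*Y*t (k(Y, t) = (2*Y)*(2*t) = 4*Y*t)
m(N) = 2*N
r(J, b) = -3/2 (r(J, b) = (-5 - 4)/6 = (⅙)*(-9) = -3/2)
-106*(0 + r(-5, m(k(-5, 2)))) = -106*(0 - 3/2) = -106*(-3/2) = 159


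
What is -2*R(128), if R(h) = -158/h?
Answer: 79/32 ≈ 2.4688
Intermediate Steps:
-2*R(128) = -(-316)/128 = -2*(-79/64) = 79/32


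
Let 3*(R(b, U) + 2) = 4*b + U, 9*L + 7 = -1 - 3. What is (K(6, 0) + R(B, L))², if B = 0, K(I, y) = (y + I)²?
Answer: 822649/729 ≈ 1128.5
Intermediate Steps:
K(I, y) = (I + y)²
L = -11/9 (L = -7/9 + (-1 - 3)/9 = -7/9 + (⅑)*(-4) = -7/9 - 4/9 = -11/9 ≈ -1.2222)
R(b, U) = -2 + U/3 + 4*b/3 (R(b, U) = -2 + (4*b + U)/3 = -2 + (U + 4*b)/3 = -2 + (U/3 + 4*b/3) = -2 + U/3 + 4*b/3)
(K(6, 0) + R(B, L))² = ((6 + 0)² + (-2 + (⅓)*(-11/9) + (4/3)*0))² = (6² + (-2 - 11/27 + 0))² = (36 - 65/27)² = (907/27)² = 822649/729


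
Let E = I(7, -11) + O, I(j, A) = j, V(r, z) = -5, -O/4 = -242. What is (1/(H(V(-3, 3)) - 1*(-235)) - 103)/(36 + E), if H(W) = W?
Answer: -23689/232530 ≈ -0.10188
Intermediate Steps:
O = 968 (O = -4*(-242) = 968)
E = 975 (E = 7 + 968 = 975)
(1/(H(V(-3, 3)) - 1*(-235)) - 103)/(36 + E) = (1/(-5 - 1*(-235)) - 103)/(36 + 975) = (1/(-5 + 235) - 103)/1011 = (1/230 - 103)*(1/1011) = -23689/230*1/1011 = -23689/232530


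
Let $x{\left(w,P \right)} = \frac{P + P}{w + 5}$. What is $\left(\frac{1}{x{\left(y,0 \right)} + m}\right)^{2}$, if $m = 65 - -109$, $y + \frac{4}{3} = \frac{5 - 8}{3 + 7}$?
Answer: $\frac{1}{30276} \approx 3.3029 \cdot 10^{-5}$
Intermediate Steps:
$y = - \frac{49}{30}$ ($y = - \frac{4}{3} + \frac{5 - 8}{3 + 7} = - \frac{4}{3} - \frac{3}{10} = - \frac{49}{30} \approx -1.6333$)
$x{\left(w,P \right)} = \frac{2 P}{5 + w}$
$m = 174$ ($m = 65 + 109 = 174$)
$\left(\frac{1}{x{\left(y,0 \right)} + m}\right)^{2} = \left(\frac{1}{2 \cdot 0 \frac{1}{5 - \frac{49}{30}} + 174}\right)^{2} = \left(\frac{1}{2 \cdot 0 \frac{1}{\frac{101}{30}} + 174}\right)^{2} = \left(\frac{1}{2 \cdot 0 \cdot \frac{30}{101} + 174}\right)^{2} = \left(\frac{1}{0 + 174}\right)^{2} = \left(\frac{1}{174}\right)^{2} = \frac{1}{30276}$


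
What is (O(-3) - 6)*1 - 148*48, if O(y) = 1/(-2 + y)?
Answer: -35551/5 ≈ -7110.2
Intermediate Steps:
(O(-3) - 6)*1 - 148*48 = (1/(-2 - 3) - 6)*1 - 148*48 = (1/(-5) - 6)*1 - 7104 = (-⅕ - 6)*1 - 7104 = -31/5*1 - 7104 = -31/5 - 7104 = -35551/5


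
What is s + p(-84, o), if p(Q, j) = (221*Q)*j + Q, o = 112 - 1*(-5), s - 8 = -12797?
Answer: -2184861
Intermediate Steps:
s = -12789 (s = 8 - 12797 = -12789)
o = 117 (o = 112 + 5 = 117)
p(Q, j) = Q + 221*Q*j (p(Q, j) = 221*Q*j + Q = Q + 221*Q*j)
s + p(-84, o) = -12789 - 84*(1 + 221*117) = -12789 - 84*(1 + 25857) = -12789 - 84*25858 = -12789 - 2172072 = -2184861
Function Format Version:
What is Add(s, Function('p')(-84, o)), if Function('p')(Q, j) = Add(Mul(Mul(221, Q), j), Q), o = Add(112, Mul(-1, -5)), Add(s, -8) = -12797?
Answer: -2184861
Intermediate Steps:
s = -12789 (s = Add(8, -12797) = -12789)
o = 117 (o = Add(112, 5) = 117)
Function('p')(Q, j) = Add(Q, Mul(221, Q, j)) (Function('p')(Q, j) = Add(Mul(221, Q, j), Q) = Add(Q, Mul(221, Q, j)))
Add(s, Function('p')(-84, o)) = Add(-12789, Mul(-84, Add(1, Mul(221, 117)))) = Add(-12789, Mul(-84, Add(1, 25857))) = Add(-12789, Mul(-84, 25858)) = Add(-12789, -2172072) = -2184861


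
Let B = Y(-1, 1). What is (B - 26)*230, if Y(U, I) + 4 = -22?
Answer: -11960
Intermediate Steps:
Y(U, I) = -26 (Y(U, I) = -4 - 22 = -26)
B = -26
(B - 26)*230 = (-26 - 26)*230 = -52*230 = -11960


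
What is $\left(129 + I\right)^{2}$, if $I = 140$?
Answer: $72361$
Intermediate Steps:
$\left(129 + I\right)^{2} = \left(129 + 140\right)^{2} = 269^{2} = 72361$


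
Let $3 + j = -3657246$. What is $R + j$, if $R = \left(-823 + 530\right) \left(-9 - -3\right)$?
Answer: $-3655491$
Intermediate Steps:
$j = -3657249$ ($j = -3 - 3657246 = -3657249$)
$R = 1758$ ($R = - 293 \left(-9 + 3\right) = \left(-293\right) \left(-6\right) = 1758$)
$R + j = 1758 - 3657249 = -3655491$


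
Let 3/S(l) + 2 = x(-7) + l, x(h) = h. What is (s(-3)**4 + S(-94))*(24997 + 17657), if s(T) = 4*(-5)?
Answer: 702937792038/103 ≈ 6.8246e+9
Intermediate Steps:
s(T) = -20
S(l) = 3/(-9 + l) (S(l) = 3/(-2 + (-7 + l)) = 3/(-9 + l))
(s(-3)**4 + S(-94))*(24997 + 17657) = ((-20)**4 + 3/(-9 - 94))*(24997 + 17657) = (160000 + 3/(-103))*42654 = (160000 + 3*(-1/103))*42654 = (160000 - 3/103)*42654 = (16479997/103)*42654 = 702937792038/103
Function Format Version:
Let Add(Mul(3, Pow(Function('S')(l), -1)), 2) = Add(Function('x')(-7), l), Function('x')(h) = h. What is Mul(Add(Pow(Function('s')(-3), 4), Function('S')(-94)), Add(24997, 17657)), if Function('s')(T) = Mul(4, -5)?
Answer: Rational(702937792038, 103) ≈ 6.8246e+9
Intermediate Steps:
Function('s')(T) = -20
Function('S')(l) = Mul(3, Pow(Add(-9, l), -1)) (Function('S')(l) = Mul(3, Pow(Add(-2, Add(-7, l)), -1)) = Mul(3, Pow(Add(-9, l), -1)))
Mul(Add(Pow(Function('s')(-3), 4), Function('S')(-94)), Add(24997, 17657)) = Mul(Add(Pow(-20, 4), Mul(3, Pow(Add(-9, -94), -1))), Add(24997, 17657)) = Mul(Add(160000, Mul(3, Pow(-103, -1))), 42654) = Mul(Add(160000, Mul(3, Rational(-1, 103))), 42654) = Mul(Add(160000, Rational(-3, 103)), 42654) = Mul(Rational(16479997, 103), 42654) = Rational(702937792038, 103)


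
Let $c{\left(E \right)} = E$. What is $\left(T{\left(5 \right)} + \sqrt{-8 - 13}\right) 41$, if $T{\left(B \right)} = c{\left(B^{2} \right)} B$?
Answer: $5125 + 41 i \sqrt{21} \approx 5125.0 + 187.89 i$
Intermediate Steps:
$T{\left(B \right)} = B^{3}$ ($T{\left(B \right)} = B^{2} B = B^{3}$)
$\left(T{\left(5 \right)} + \sqrt{-8 - 13}\right) 41 = \left(5^{3} + \sqrt{-8 - 13}\right) 41 = \left(125 + \sqrt{-21}\right) 41 = \left(125 + i \sqrt{21}\right) 41 = 5125 + 41 i \sqrt{21}$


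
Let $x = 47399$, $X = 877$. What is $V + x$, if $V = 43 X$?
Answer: $85110$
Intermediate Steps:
$V = 37711$ ($V = 43 \cdot 877 = 37711$)
$V + x = 37711 + 47399 = 85110$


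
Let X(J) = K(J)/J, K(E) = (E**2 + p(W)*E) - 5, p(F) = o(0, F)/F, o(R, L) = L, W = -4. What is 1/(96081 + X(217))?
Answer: 217/20896878 ≈ 1.0384e-5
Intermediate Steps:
p(F) = 1 (p(F) = F/F = 1)
K(E) = -5 + E + E**2 (K(E) = (E**2 + 1*E) - 5 = (E**2 + E) - 5 = (E + E**2) - 5 = -5 + E + E**2)
X(J) = (-5 + J + J**2)/J
1/(96081 + X(217)) = 1/(96081 + (1 + 217 - 5/217)) = 1/(96081 + 47301/217) = 1/(20896878/217) = 217/20896878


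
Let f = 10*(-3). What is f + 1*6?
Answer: -24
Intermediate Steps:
f = -30
f + 1*6 = -30 + 1*6 = -30 + 6 = -24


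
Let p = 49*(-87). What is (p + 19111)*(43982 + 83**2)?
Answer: 755332608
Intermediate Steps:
p = -4263
(p + 19111)*(43982 + 83**2) = (-4263 + 19111)*(43982 + 83**2) = 14848*(43982 + 6889) = 14848*50871 = 755332608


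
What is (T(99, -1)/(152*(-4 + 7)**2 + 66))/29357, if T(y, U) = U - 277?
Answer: -139/21048969 ≈ -6.6037e-6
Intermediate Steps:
T(y, U) = -277 + U
(T(99, -1)/(152*(-4 + 7)**2 + 66))/29357 = ((-277 - 1)/(152*(-4 + 7)**2 + 66))/29357 = -278/(152*3**2 + 66)*(1/29357) = -278/(152*9 + 66)*(1/29357) = -278/(1368 + 66)*(1/29357) = -278/1434*(1/29357) = -278*1/1434*(1/29357) = -139/717*1/29357 = -139/21048969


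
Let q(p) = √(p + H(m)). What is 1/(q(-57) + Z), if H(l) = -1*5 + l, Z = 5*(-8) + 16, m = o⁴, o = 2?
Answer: -12/311 - I*√46/622 ≈ -0.038585 - 0.010904*I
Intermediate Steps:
m = 16 (m = 2⁴ = 16)
Z = -24 (Z = -40 + 16 = -24)
H(l) = -5 + l
q(p) = √(11 + p) (q(p) = √(p + (-5 + 16)) = √(p + 11) = √(11 + p))
1/(q(-57) + Z) = 1/(√(11 - 57) - 24) = 1/(√(-46) - 24) = 1/(I*√46 - 24) = 1/(-24 + I*√46)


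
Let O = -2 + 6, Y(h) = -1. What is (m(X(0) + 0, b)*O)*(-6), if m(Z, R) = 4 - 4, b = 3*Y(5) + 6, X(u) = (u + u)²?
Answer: 0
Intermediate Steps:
X(u) = 4*u² (X(u) = (2*u)² = 4*u²)
O = 4
b = 3 (b = 3*(-1) + 6 = -3 + 6 = 3)
m(Z, R) = 0
(m(X(0) + 0, b)*O)*(-6) = (0*4)*(-6) = 0*(-6) = 0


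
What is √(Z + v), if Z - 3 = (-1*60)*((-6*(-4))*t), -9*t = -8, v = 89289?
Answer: 2*√22003 ≈ 296.67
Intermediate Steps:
t = 8/9 (t = -⅑*(-8) = 8/9 ≈ 0.88889)
Z = -1277 (Z = 3 + (-1*60)*(-6*(-4)*(8/9)) = 3 - 1440*8/9 = 3 - 60*64/3 = 3 - 1280 = -1277)
√(Z + v) = √(-1277 + 89289) = √88012 = 2*√22003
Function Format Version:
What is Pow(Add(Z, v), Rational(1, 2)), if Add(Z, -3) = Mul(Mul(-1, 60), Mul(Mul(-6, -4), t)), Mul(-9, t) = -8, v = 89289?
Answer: Mul(2, Pow(22003, Rational(1, 2))) ≈ 296.67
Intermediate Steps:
t = Rational(8, 9) (t = Mul(Rational(-1, 9), -8) = Rational(8, 9) ≈ 0.88889)
Z = -1277 (Z = Add(3, Mul(Mul(-1, 60), Mul(Mul(-6, -4), Rational(8, 9)))) = Add(3, Mul(-60, Mul(24, Rational(8, 9)))) = Add(3, Mul(-60, Rational(64, 3))) = Add(3, -1280) = -1277)
Pow(Add(Z, v), Rational(1, 2)) = Pow(Add(-1277, 89289), Rational(1, 2)) = Pow(88012, Rational(1, 2)) = Mul(2, Pow(22003, Rational(1, 2)))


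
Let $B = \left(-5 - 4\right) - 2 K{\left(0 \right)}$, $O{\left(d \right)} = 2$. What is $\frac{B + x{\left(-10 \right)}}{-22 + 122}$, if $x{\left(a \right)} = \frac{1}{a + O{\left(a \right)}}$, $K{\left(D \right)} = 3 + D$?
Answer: $- \frac{121}{800} \approx -0.15125$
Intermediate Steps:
$x{\left(a \right)} = \frac{1}{2 + a}$ ($x{\left(a \right)} = \frac{1}{a + 2} = \frac{1}{2 + a}$)
$B = -15$ ($B = \left(-5 - 4\right) - 2 \left(3 + 0\right) = -9 - 6 = -15$)
$\frac{B + x{\left(-10 \right)}}{-22 + 122} = \frac{-15 + \frac{1}{2 - 10}}{-22 + 122} = \frac{-15 + \frac{1}{-8}}{100} = \left(-15 - \frac{1}{8}\right) \frac{1}{100} = \left(- \frac{121}{8}\right) \frac{1}{100} = - \frac{121}{800}$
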